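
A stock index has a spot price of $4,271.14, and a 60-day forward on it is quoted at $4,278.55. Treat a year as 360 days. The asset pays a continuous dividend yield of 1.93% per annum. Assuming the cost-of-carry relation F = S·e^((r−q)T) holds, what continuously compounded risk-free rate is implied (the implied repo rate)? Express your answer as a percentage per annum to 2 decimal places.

From F = S·e^((r−q)T): (r − q) = ln(F/S)/T
ln(4278.55/4271.14) = ln(1.001735) = 0.001733
(r − q) = 0.001733 / (60/360) = 0.010398
r = ln(F/S)/T + q = 0.010398 + 0.0193 = 0.029698
r = 2.97%

2.97%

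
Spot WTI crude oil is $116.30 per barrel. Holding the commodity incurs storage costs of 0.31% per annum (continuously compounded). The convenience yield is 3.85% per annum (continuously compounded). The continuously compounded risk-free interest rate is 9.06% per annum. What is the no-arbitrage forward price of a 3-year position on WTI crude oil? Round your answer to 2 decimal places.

Net carry = r + u − y = 0.0906 + 0.0031 − 0.0385 = 0.0552
F = S·e^((r+u−y)T) = 116.30 · e^(0.0552 × 3) = 116.30 · e^0.165600
= 116.30 × 1.180101 = $137.25 per barrel

$137.25 per barrel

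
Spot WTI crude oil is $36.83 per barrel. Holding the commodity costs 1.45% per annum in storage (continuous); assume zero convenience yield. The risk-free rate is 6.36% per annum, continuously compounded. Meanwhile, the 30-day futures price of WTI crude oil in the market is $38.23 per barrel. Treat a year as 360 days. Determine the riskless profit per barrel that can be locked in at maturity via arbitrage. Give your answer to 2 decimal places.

Fair futures: F* = S·e^(carry·T), with carry = (r + u) = 0.0636 + 0.0145 = 0.0781
F* = 36.83 · e^(0.0781 × 30/360) = 36.83 · e^0.006508 = 36.83 × 1.006529 = $37.0705
Market $38.23 > fair $37.0705: forward overpriced → cash-and-carry (buy spot, short the forward).
At maturity, profit = |F_mkt − F*| = |38.23 − 37.0705| = $1.16 per barrel

$1.16 per barrel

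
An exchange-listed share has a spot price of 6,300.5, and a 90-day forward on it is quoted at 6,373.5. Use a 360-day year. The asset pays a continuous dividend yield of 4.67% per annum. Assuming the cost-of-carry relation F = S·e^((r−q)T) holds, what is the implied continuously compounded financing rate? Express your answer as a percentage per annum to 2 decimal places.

From F = S·e^((r−q)T): (r − q) = ln(F/S)/T
ln(6373.5/6300.5) = ln(1.011586) = 0.011519
(r − q) = 0.011519 / (90/360) = 0.046076
r = ln(F/S)/T + q = 0.046076 + 0.0467 = 0.092776
r = 9.28%

9.28%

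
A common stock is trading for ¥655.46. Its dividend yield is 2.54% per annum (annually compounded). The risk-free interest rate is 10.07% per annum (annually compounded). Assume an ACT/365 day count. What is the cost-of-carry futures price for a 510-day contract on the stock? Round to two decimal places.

F = S · (1+r)^T / (1+q)^T
= 655.46 × 1.143464 / 1.035669 = 655.46 × 1.104082
F = ¥723.68

¥723.68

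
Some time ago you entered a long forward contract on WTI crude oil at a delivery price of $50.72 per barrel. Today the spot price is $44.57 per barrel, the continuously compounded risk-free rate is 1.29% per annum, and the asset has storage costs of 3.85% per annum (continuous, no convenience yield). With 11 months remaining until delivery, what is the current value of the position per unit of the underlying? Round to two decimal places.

-$3.95 per barrel

Current fair forward for the remaining 11 months: F = S·e^((r + u)·T), (r + u) = 0.0129 + 0.0385 = 0.0514
F = 44.57 · e^(0.0514 × 11/12) = 44.57 × 1.048244 = 46.7202
Value of long forward = (F − K)·e^(−rT) = (46.7202 − 50.72) · e^(−0.0129·11/12)
= -3.9998 × 0.988245 = -3.95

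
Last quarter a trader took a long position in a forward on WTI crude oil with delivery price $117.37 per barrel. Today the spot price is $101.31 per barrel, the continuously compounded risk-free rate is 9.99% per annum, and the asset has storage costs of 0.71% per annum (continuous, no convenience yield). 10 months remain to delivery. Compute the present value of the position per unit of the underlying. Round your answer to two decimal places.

Current fair forward for the remaining 10 months: F = S·e^((r + u)·T), (r + u) = 0.0999 + 0.0071 = 0.1070
F = 101.31 · e^(0.1070 × 10/12) = 101.31 × 1.093263 = 110.7585
Value of long forward = (F − K)·e^(−rT) = (110.7585 − 117.37) · e^(−0.0999·10/12)
= -6.6115 × 0.920121 = -6.08

-$6.08 per barrel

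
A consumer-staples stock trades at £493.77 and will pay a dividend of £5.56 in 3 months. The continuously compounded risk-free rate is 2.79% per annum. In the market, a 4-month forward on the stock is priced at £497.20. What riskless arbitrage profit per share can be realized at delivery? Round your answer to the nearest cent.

PV(dividends) I = 5.56·e^(−0.0279·3/12) = 5.5214
Fair forward F* = (S − I)·e^(rT) = (493.77 − 5.5214)·e^0.009300 = 488.2486 × 1.009343 = 492.8103
Market £497.20 > fair 492.8103: forward overpriced → cash-and-carry (borrow at r, buy the stock and collect the dividends, short the forward).
Profit at T = |F_mkt − F*| = |497.20 − 492.8103| = £4.39 per share

£4.39 per share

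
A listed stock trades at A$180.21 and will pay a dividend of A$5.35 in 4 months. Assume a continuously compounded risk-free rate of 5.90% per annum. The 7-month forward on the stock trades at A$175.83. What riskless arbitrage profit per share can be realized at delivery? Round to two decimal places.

A$5.26 per share

PV(dividends) I = 5.35·e^(−0.0590·4/12) = 5.2458
Fair forward F* = (S − I)·e^(rT) = (180.21 − 5.2458)·e^0.034417 = 174.9642 × 1.035016 = 181.0907
Market A$175.83 < fair 181.0907: forward underpriced → reverse cash-and-carry (short the stock, invest proceeds at r, pay the dividends, go long the forward).
Profit at T = |F_mkt − F*| = |175.83 − 181.0907| = A$5.26 per share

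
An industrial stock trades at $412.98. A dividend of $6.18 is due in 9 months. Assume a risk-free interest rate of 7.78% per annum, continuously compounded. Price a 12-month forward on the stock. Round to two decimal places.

PV(dividends) I = 6.18·e^(−0.0778·9/12)
I = 5.8297
F = (S − I)·e^(rT) = (412.98 − 5.8297) · e^(0.0778·12/12)
= 407.1503 · e^0.077800 = 407.1503 × 1.080906 = $440.09

$440.09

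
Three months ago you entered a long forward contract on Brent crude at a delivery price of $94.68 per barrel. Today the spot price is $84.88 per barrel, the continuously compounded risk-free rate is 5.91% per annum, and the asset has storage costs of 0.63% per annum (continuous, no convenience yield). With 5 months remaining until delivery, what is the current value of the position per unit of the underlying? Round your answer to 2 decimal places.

Current fair forward for the remaining 5 months: F = S·e^((r + u)·T), (r + u) = 0.0591 + 0.0063 = 0.0654
F = 84.88 · e^(0.0654 × 5/12) = 84.88 × 1.027625 = 87.2248
Value of long forward = (F − K)·e^(−rT) = (87.2248 − 94.68) · e^(−0.0591·5/12)
= -7.4552 × 0.975676 = -7.27

-$7.27 per barrel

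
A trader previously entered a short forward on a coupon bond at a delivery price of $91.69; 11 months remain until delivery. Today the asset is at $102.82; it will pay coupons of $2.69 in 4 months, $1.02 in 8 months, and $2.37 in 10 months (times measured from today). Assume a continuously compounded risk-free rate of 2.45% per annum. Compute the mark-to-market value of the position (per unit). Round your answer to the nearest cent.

PV(remaining coupons) I = 2.69·e^(−0.0245·4/12) + 1.02·e^(−0.0245·8/12) + 2.37·e^(−0.0245·10/12) = 5.9937
Current forward F = (S − I)·e^(rT) = (102.82 − 5.9937)·e^(0.0245·11/12) = 96.8263 × 1.022712 = 99.0254
Value (long) = (F − K)·e^(−rT) = (99.0254 − 91.69) × 0.977792 = 7.1725
Short position value = −(long value) = -$7.17

-$7.17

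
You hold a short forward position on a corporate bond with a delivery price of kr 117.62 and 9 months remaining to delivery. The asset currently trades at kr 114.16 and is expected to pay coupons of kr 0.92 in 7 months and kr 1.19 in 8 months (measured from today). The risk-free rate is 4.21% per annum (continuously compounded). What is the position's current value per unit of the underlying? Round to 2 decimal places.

kr 1.86

PV(remaining coupons) I = 0.92·e^(−0.0421·7/12) + 1.19·e^(−0.0421·8/12) = 2.0547
Current forward F = (S − I)·e^(rT) = (114.16 − 2.0547)·e^(0.0421·9/12) = 112.1053 × 1.032079 = 115.7015
Value (long) = (F − K)·e^(−rT) = (115.7015 − 117.62) × 0.968918 = -1.8589
Short position value = −(long value) = kr 1.86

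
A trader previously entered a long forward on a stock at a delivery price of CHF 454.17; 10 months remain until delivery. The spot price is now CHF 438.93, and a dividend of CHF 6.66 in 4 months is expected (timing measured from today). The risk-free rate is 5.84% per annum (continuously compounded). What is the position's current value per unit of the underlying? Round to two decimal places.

PV(remaining dividends) I = 6.66·e^(−0.0584·4/12) = 6.5316
Current forward F = (S − I)·e^(rT) = (438.93 − 6.5316)·e^(0.0584·10/12) = 432.3984 × 1.049870 = 453.9621
Value (long) = (F − K)·e^(−rT) = (453.9621 − 454.17) × 0.952499 = -0.1980
Value = -CHF 0.20

-CHF 0.20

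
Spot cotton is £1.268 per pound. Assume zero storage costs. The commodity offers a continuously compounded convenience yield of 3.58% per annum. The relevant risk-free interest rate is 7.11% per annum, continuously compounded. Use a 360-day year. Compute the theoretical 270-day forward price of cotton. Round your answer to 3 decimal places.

£1.302 per pound

Net carry = r + u − y = 0.0711 + 0.0000 − 0.0358 = 0.0353
F = S·e^((r+u−y)T) = 1.268 · e^(0.0353 × 270/360) = 1.268 · e^0.026475
= 1.268 × 1.026829 = £1.302 per pound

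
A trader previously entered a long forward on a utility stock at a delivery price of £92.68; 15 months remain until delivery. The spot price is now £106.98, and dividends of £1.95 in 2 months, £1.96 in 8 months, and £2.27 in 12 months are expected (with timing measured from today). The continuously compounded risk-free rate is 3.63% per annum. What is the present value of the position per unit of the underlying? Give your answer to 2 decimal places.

£12.37

PV(remaining dividends) I = 1.95·e^(−0.0363·2/12) + 1.96·e^(−0.0363·8/12) + 2.27·e^(−0.0363·12/12) = 6.0405
Current forward F = (S − I)·e^(rT) = (106.98 − 6.0405)·e^(0.0363·15/12) = 100.9395 × 1.046420 = 105.6251
Value (long) = (F − K)·e^(−rT) = (105.6251 − 92.68) × 0.955639 = 12.3708
Value = £12.37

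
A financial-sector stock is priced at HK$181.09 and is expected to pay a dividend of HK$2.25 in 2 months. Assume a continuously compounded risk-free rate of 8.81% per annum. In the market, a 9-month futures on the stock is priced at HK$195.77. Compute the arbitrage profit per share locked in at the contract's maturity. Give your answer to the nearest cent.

PV(dividends) I = 2.25·e^(−0.0881·2/12) = 2.2172
Fair futures F* = (S − I)·e^(rT) = (181.09 − 2.2172)·e^0.066075 = 178.8728 × 1.068307 = 191.0911
Market HK$195.77 > fair 191.0911: forward overpriced → cash-and-carry (borrow at r, buy the stock and collect the dividends, short the forward).
Profit at T = |F_mkt − F*| = |195.77 − 191.0911| = HK$4.68 per share

HK$4.68 per share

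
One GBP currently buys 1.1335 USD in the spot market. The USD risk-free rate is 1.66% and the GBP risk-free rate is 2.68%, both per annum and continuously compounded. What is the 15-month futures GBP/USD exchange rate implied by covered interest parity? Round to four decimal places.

1.1191

F = S·e^((r_USD − r_GBP)T) = 1.1335 · e^((0.0166 − 0.0268) × 15/12)
= 1.1335 · e^-0.012750 = 1.1335 × 0.987331
F = 1.1191 USD per GBP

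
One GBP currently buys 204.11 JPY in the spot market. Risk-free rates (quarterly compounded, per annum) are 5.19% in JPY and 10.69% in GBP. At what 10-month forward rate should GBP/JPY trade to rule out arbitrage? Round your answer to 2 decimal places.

195.14

By covered interest parity, F = S · (1+r_JPY/4)^(4T) / (1+r_GBP/4)^(4T)
= 204.11 × 1.043908 / 1.091894 = 204.11 × 0.956053
F = 195.14 JPY per GBP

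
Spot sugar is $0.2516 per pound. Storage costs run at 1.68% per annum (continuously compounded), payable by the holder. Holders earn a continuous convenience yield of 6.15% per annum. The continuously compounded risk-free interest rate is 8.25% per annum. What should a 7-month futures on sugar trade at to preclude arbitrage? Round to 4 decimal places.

$0.2572 per pound

Net carry = r + u − y = 0.0825 + 0.0168 − 0.0615 = 0.0378
F = S·e^((r+u−y)T) = 0.2516 · e^(0.0378 × 7/12) = 0.2516 · e^0.022050
= 0.2516 × 1.022295 = $0.2572 per pound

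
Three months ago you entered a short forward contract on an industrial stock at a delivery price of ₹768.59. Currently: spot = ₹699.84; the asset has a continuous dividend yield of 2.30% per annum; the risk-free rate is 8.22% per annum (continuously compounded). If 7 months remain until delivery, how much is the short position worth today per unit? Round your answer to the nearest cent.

Current fair forward for the remaining 7 months: F = S·e^((r − q)·T), (r − q) = 0.0822 − 0.0230 = 0.0592
F = 699.84 · e^(0.0592 × 7/12) = 699.84 × 1.035137 = 724.4303
Value of long forward = (F − K)·e^(−rT) = (724.4303 − 768.59) · e^(−0.0822·7/12)
= -44.1597 × 0.953181 = -42.09
Short position value = −(long value) = ₹42.09

₹42.09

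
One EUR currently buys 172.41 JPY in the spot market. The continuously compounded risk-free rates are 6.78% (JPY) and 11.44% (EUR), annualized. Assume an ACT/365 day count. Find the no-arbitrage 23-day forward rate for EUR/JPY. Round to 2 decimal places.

171.90

F = S·e^((r_JPY − r_EUR)T) = 172.41 · e^((0.0678 − 0.1144) × 23/365)
= 172.41 · e^-0.002936 = 172.41 × 0.997068
F = 171.90 JPY per EUR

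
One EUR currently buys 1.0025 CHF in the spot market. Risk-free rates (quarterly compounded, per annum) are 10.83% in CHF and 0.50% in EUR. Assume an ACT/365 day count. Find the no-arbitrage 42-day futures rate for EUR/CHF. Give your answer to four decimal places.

1.0143

By covered interest parity, F = S · (1+r_CHF/4)^(4T) / (1+r_EUR/4)^(4T)
= 1.0025 × 1.012372 / 1.000575 = 1.0025 × 1.011790
F = 1.0143 CHF per EUR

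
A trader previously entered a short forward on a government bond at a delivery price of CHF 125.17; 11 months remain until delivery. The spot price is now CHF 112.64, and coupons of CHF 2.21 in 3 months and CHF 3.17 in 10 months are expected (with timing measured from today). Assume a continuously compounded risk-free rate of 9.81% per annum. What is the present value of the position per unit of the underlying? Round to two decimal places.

CHF 6.84

PV(remaining coupons) I = 2.21·e^(−0.0981·3/12) + 3.17·e^(−0.0981·10/12) = 5.0776
Current forward F = (S − I)·e^(rT) = (112.64 − 5.0776)·e^(0.0981·11/12) = 107.5624 × 1.094092 = 117.6832
Value (long) = (F − K)·e^(−rT) = (117.6832 − 125.17) × 0.914000 = -6.8429
Short position value = −(long value) = CHF 6.84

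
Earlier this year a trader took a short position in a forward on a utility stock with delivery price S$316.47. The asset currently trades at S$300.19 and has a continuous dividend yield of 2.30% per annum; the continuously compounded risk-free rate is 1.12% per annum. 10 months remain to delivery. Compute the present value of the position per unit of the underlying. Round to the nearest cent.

Current fair forward for the remaining 10 months: F = S·e^((r − q)·T), (r − q) = 0.0112 − 0.0230 = -0.0118
F = 300.19 · e^(-0.0118 × 10/12) = 300.19 × 0.990215 = 297.2526
Value of long forward = (F − K)·e^(−rT) = (297.2526 − 316.47) · e^(−0.0112·10/12)
= -19.2174 × 0.990710 = -19.04
Short position value = −(long value) = S$19.04

S$19.04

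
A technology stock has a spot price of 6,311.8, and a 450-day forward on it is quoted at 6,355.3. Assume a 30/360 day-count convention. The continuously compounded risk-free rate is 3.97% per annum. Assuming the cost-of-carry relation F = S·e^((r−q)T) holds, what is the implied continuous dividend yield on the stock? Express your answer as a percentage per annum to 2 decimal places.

From F = S·e^((r−q)T): (r − q) = ln(F/S)/T
ln(6355.3/6311.8) = ln(1.006892) = 0.006868
(r − q) = 0.006868 / (450/360) = 0.005494
q = r − ln(F/S)/T = 0.0397 − 0.005494 = 0.034206
q = 3.42%

3.42%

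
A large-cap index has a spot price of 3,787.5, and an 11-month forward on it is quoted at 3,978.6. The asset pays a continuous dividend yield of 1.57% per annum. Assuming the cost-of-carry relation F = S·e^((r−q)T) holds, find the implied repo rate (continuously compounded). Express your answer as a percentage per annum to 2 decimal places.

6.94%

From F = S·e^((r−q)T): (r − q) = ln(F/S)/T
ln(3978.6/3787.5) = ln(1.050455) = 0.049223
(r − q) = 0.049223 / (11/12) = 0.053698
r = ln(F/S)/T + q = 0.053698 + 0.0157 = 0.069398
r = 6.94%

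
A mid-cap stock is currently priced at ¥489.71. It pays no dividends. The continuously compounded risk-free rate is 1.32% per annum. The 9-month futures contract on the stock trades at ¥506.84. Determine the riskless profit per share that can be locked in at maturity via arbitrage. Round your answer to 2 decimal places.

Fair futures: F* = S·e^(carry·T), with carry = r = 0.0132
F* = 489.71 · e^(0.0132 × 9/12) = 489.71 · e^0.009900 = 489.71 × 1.009949 = ¥494.5821
Market ¥506.84 > fair ¥494.5821: forward overpriced → cash-and-carry (buy spot, short the forward).
At maturity, profit = |F_mkt − F*| = |506.84 − 494.5821| = ¥12.26 per share

¥12.26 per share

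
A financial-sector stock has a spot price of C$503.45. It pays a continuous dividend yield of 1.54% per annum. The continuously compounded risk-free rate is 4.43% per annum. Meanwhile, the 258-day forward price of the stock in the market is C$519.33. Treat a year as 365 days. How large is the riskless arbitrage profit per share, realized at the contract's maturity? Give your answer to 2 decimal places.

C$5.49 per share

Fair forward: F* = S·e^(carry·T), with carry = (r − q) = 0.0443 − 0.0154 = 0.0289
F* = 503.45 · e^(0.0289 × 258/365) = 503.45 · e^0.020428 = 503.45 × 1.020638 = C$513.8402
Market C$519.33 > fair C$513.8402: forward overpriced → cash-and-carry (buy spot, short the forward).
At maturity, profit = |F_mkt − F*| = |519.33 − 513.8402| = C$5.49 per share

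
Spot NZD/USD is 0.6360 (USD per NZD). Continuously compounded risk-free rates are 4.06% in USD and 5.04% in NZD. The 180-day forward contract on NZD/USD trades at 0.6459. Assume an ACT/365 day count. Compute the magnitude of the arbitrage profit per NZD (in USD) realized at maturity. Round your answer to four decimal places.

Fair forward: F* = S·e^(carry·T), with carry = (r_USD − r_NZD) = 0.0406 − 0.0504 = -0.0098
F* = 0.6360 · e^(-0.0098 × 180/365) = 0.6360 · e^-0.004833 = 0.6360 × 0.995179 = 0.6329
Market 0.6459 > fair 0.6329: forward overpriced → cash-and-carry (buy spot, short the forward).
At maturity, profit = |F_mkt − F*| = |0.6459 − 0.6329| = 0.0130 per NZD (in USD)

0.0130 per NZD (in USD)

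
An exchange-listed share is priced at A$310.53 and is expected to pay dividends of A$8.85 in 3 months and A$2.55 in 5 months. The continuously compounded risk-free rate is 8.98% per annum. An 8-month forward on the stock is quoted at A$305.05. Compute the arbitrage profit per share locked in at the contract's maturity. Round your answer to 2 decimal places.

PV(dividends) I = 8.85·e^(−0.0898·3/12) + 2.55·e^(−0.0898·5/12) = 11.1099
Fair forward F* = (S − I)·e^(rT) = (310.53 − 11.1099)·e^0.059867 = 299.4201 × 1.061695 = 317.8928
Market A$305.05 < fair 317.8928: forward underpriced → reverse cash-and-carry (short the stock, invest proceeds at r, pay the dividends, go long the forward).
Profit at T = |F_mkt − F*| = |305.05 − 317.8928| = A$12.84 per share

A$12.84 per share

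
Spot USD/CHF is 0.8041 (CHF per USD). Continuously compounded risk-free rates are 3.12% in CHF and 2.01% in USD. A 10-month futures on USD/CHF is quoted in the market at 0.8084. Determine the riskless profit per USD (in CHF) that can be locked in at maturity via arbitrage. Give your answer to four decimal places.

0.0032 per USD (in CHF)

Fair futures: F* = S·e^(carry·T), with carry = (r_CHF − r_USD) = 0.0312 − 0.0201 = 0.0111
F* = 0.8041 · e^(0.0111 × 10/12) = 0.8041 · e^0.009250 = 0.8041 × 1.009293 = 0.8116
Market 0.8084 < fair 0.8116: forward underpriced → reverse cash-and-carry (short spot, go long the forward).
At maturity, profit = |F_mkt − F*| = |0.8084 − 0.8116| = 0.0032 per USD (in CHF)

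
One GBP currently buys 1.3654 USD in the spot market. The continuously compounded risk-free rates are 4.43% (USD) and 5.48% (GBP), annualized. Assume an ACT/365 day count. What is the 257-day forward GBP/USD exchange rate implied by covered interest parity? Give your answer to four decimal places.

F = S·e^((r_USD − r_GBP)T) = 1.3654 · e^((0.0443 − 0.0548) × 257/365)
= 1.3654 · e^-0.007393 = 1.3654 × 0.992634
F = 1.3553 USD per GBP

1.3553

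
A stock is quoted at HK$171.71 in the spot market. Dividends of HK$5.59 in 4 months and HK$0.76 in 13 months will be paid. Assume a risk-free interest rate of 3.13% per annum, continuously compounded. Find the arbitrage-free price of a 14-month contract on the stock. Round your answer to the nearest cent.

HK$171.60

PV(dividends) I = 5.59·e^(−0.0313·4/12) + 0.76·e^(−0.0313·13/12)
I = 5.5320 + 0.7347 = 6.2667
F = (S − I)·e^(rT) = (171.71 − 6.2667) · e^(0.0313·14/12)
= 165.4433 · e^0.036517 = 165.4433 × 1.037192 = HK$171.60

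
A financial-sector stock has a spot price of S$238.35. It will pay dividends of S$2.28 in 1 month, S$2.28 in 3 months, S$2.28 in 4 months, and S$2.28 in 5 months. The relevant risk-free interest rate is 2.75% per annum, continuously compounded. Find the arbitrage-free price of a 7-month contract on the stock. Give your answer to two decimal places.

PV(dividends) I = 2.28·e^(−0.0275·1/12) + 2.28·e^(−0.0275·3/12) + 2.28·e^(−0.0275·4/12) + 2.28·e^(−0.0275·5/12)
I = 2.2748 + 2.2644 + 2.2592 + 2.2540 = 9.0524
F = (S − I)·e^(rT) = (238.35 − 9.0524) · e^(0.0275·7/12)
= 229.2976 · e^0.016042 = 229.2976 × 1.016171 = S$233.01

S$233.01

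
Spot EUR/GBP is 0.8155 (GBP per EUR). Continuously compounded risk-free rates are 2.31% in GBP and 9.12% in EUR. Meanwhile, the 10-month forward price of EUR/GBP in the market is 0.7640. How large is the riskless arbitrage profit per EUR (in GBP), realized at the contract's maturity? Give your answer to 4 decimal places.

0.0065 per EUR (in GBP)

Fair forward: F* = S·e^(carry·T), with carry = (r_GBP − r_EUR) = 0.0231 − 0.0912 = -0.0681
F* = 0.8155 · e^(-0.0681 × 10/12) = 0.8155 · e^-0.056750 = 0.8155 × 0.944830 = 0.7705
Market 0.7640 < fair 0.7705: forward underpriced → reverse cash-and-carry (short spot, go long the forward).
At maturity, profit = |F_mkt − F*| = |0.7640 − 0.7705| = 0.0065 per EUR (in GBP)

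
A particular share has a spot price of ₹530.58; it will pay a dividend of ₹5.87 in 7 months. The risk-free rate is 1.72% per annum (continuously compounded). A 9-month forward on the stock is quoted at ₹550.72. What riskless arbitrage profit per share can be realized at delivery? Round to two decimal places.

PV(dividends) I = 5.87·e^(−0.0172·7/12) = 5.8114
Fair forward F* = (S − I)·e^(rT) = (530.58 − 5.8114)·e^0.012900 = 524.7686 × 1.012984 = 531.5822
Market ₹550.72 > fair 531.5822: forward overpriced → cash-and-carry (borrow at r, buy the stock and collect the dividends, short the forward).
Profit at T = |F_mkt − F*| = |550.72 − 531.5822| = ₹19.14 per share

₹19.14 per share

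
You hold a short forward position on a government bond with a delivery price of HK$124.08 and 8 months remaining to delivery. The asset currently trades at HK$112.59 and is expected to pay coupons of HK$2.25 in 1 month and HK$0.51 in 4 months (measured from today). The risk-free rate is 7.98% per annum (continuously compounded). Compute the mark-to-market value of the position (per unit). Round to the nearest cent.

PV(remaining coupons) I = 2.25·e^(−0.0798·1/12) + 0.51·e^(−0.0798·4/12) = 2.7317
Current forward F = (S − I)·e^(rT) = (112.59 − 2.7317)·e^(0.0798·8/12) = 109.8583 × 1.054641 = 115.8611
Value (long) = (F − K)·e^(−rT) = (115.8611 − 124.08) × 0.948190 = -7.7931
Short position value = −(long value) = HK$7.79

HK$7.79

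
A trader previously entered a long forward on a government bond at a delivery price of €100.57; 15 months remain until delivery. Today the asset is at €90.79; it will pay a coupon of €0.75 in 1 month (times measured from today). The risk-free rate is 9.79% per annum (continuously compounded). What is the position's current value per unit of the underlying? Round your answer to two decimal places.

PV(remaining coupons) I = 0.75·e^(−0.0979·1/12) = 0.7439
Current forward F = (S − I)·e^(rT) = (90.79 − 0.7439)·e^(0.0979·15/12) = 90.0461 × 1.130178 = 101.7681
Value (long) = (F − K)·e^(−rT) = (101.7681 − 100.57) × 0.884817 = 1.0601
Value = €1.06

€1.06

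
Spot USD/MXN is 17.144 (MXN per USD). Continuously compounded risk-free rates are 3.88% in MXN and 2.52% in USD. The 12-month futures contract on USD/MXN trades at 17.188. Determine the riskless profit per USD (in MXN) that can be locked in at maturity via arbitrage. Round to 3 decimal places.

Fair futures: F* = S·e^(carry·T), with carry = (r_MXN − r_USD) = 0.0388 − 0.0252 = 0.0136
F* = 17.144 · e^(0.0136 × 12/12) = 17.144 · e^0.013600 = 17.144 × 1.013693 = 17.3788
Market 17.188 < fair 17.3788: forward underpriced → reverse cash-and-carry (short spot, go long the forward).
At maturity, profit = |F_mkt − F*| = |17.188 − 17.3788| = 0.191 per USD (in MXN)

0.191 per USD (in MXN)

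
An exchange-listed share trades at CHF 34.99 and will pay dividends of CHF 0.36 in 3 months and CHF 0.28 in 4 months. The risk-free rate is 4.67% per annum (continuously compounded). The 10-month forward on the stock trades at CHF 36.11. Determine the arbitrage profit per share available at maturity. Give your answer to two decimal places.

CHF 0.39 per share

PV(dividends) I = 0.36·e^(−0.0467·3/12) + 0.28·e^(−0.0467·4/12) = 0.6315
Fair forward F* = (S − I)·e^(rT) = (34.99 − 0.6315)·e^0.038917 = 34.3585 × 1.039684 = 35.7220
Market CHF 36.11 > fair 35.7220: forward overpriced → cash-and-carry (borrow at r, buy the stock and collect the dividends, short the forward).
Profit at T = |F_mkt − F*| = |36.11 − 35.7220| = CHF 0.39 per share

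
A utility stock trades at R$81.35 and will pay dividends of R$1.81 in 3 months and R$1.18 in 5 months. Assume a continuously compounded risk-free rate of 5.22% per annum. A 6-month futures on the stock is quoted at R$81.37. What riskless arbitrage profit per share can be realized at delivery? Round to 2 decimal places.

R$0.89 per share

PV(dividends) I = 1.81·e^(−0.0522·3/12) + 1.18·e^(−0.0522·5/12) = 2.9411
Fair futures F* = (S − I)·e^(rT) = (81.35 − 2.9411)·e^0.026100 = 78.4089 × 1.026444 = 80.4823
Market R$81.37 > fair 80.4823: forward overpriced → cash-and-carry (borrow at r, buy the stock and collect the dividends, short the forward).
Profit at T = |F_mkt − F*| = |81.37 − 80.4823| = R$0.89 per share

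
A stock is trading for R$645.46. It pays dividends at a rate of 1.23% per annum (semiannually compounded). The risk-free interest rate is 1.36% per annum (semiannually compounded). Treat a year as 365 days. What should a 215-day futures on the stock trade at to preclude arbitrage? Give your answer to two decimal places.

F = S · (1+r/2)^(2T) / (1+q/2)^(2T)
= 645.46 × 1.008016 / 1.007249 = 645.46 × 1.000761
F = R$645.95

R$645.95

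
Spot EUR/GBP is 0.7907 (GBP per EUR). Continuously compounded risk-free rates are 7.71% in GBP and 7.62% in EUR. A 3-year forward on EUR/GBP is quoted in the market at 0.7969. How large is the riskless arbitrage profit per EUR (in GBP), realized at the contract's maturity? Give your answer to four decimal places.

Fair forward: F* = S·e^(carry·T), with carry = (r_GBP − r_EUR) = 0.0771 − 0.0762 = 0.0009
F* = 0.7907 · e^(0.0009 × 3) = 0.7907 · e^0.002700 = 0.7907 × 1.002704 = 0.7928
Market 0.7969 > fair 0.7928: forward overpriced → cash-and-carry (buy spot, short the forward).
At maturity, profit = |F_mkt − F*| = |0.7969 − 0.7928| = 0.0041 per EUR (in GBP)

0.0041 per EUR (in GBP)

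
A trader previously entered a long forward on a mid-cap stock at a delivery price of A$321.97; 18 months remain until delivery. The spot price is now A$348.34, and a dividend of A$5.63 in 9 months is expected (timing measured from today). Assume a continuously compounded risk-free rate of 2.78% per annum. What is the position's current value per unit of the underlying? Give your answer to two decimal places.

A$34.01

PV(remaining dividends) I = 5.63·e^(−0.0278·9/12) = 5.5138
Current forward F = (S − I)·e^(rT) = (348.34 − 5.5138)·e^(0.0278·18/12) = 342.8262 × 1.042582 = 357.4244
Value (long) = (F − K)·e^(−rT) = (357.4244 − 321.97) × 0.959157 = 34.0063
Value = A$34.01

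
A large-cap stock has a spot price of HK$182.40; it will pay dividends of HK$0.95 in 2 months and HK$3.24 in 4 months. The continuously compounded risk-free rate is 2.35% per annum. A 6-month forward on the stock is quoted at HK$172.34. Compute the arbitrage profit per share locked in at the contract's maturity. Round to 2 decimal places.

PV(dividends) I = 0.95·e^(−0.0235·2/12) + 3.24·e^(−0.0235·4/12) = 4.1610
Fair forward F* = (S − I)·e^(rT) = (182.40 − 4.1610)·e^0.011750 = 178.2390 × 1.011819 = 180.3456
Market HK$172.34 < fair 180.3456: forward underpriced → reverse cash-and-carry (short the stock, invest proceeds at r, pay the dividends, go long the forward).
Profit at T = |F_mkt − F*| = |172.34 − 180.3456| = HK$8.01 per share

HK$8.01 per share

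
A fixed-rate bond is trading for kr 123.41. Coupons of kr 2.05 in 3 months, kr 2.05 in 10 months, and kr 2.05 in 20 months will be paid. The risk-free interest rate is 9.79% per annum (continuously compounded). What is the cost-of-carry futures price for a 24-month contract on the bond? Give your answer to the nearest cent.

PV(coupons) I = 2.05·e^(−0.0979·3/12) + 2.05·e^(−0.0979·10/12) + 2.05·e^(−0.0979·20/12)
I = 2.0004 + 1.8894 + 1.7414 = 5.6312
F = (S − I)·e^(rT) = (123.41 − 5.6312) · e^(0.0979·24/12)
= 117.7788 · e^0.195800 = 117.7788 × 1.216284 = kr 143.25

kr 143.25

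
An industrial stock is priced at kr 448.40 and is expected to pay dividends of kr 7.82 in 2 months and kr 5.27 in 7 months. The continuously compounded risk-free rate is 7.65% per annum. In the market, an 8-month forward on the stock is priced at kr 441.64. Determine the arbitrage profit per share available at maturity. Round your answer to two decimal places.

PV(dividends) I = 7.82·e^(−0.0765·2/12) + 5.27·e^(−0.0765·7/12) = 12.7609
Fair forward F* = (S − I)·e^(rT) = (448.40 − 12.7609)·e^0.051000 = 435.6391 × 1.052323 = 458.4330
Market kr 441.64 < fair 458.4330: forward underpriced → reverse cash-and-carry (short the stock, invest proceeds at r, pay the dividends, go long the forward).
Profit at T = |F_mkt − F*| = |441.64 − 458.4330| = kr 16.79 per share

kr 16.79 per share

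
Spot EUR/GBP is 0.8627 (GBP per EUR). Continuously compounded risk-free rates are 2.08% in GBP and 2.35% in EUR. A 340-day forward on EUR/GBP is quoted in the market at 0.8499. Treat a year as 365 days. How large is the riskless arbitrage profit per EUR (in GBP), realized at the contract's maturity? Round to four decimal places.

0.0106 per EUR (in GBP)

Fair forward: F* = S·e^(carry·T), with carry = (r_GBP − r_EUR) = 0.0208 − 0.0235 = -0.0027
F* = 0.8627 · e^(-0.0027 × 340/365) = 0.8627 · e^-0.002515 = 0.8627 × 0.997488 = 0.8605
Market 0.8499 < fair 0.8605: forward underpriced → reverse cash-and-carry (short spot, go long the forward).
At maturity, profit = |F_mkt − F*| = |0.8499 − 0.8605| = 0.0106 per EUR (in GBP)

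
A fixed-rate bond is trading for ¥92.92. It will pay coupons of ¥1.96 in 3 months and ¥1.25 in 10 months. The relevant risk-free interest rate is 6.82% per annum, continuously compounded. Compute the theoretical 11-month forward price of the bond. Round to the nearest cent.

¥95.61

PV(coupons) I = 1.96·e^(−0.0682·3/12) + 1.25·e^(−0.0682·10/12)
I = 1.9269 + 1.1809 = 3.1078
F = (S − I)·e^(rT) = (92.92 − 3.1078) · e^(0.0682·11/12)
= 89.8122 · e^0.062517 = 89.8122 × 1.064513 = ¥95.61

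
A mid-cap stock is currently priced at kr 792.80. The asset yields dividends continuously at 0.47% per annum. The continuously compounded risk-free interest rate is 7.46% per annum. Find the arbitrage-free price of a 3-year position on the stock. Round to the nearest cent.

kr 977.77

F = S·e^((r − q)T) = 792.80 · e^((0.0746 − 0.0047) × 3)
= 792.80 · e^0.209700 = 792.80 × 1.233308
F = kr 977.77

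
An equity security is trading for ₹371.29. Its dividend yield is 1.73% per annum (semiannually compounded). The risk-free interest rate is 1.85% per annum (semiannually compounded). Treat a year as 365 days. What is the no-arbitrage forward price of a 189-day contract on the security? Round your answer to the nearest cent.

F = S · (1+r/2)^(2T) / (1+q/2)^(2T)
= 371.29 × 1.009581 / 1.008959 = 371.29 × 1.000616
F = ₹371.52

₹371.52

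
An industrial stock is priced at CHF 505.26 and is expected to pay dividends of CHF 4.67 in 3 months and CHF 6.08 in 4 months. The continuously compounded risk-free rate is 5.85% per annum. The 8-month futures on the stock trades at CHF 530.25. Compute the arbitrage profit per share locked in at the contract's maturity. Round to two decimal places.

PV(dividends) I = 4.67·e^(−0.0585·3/12) + 6.08·e^(−0.0585·4/12) = 10.5648
Fair futures F* = (S − I)·e^(rT) = (505.26 − 10.5648)·e^0.039000 = 494.6952 × 1.039770 = 514.3692
Market CHF 530.25 > fair 514.3692: forward overpriced → cash-and-carry (borrow at r, buy the stock and collect the dividends, short the forward).
Profit at T = |F_mkt − F*| = |530.25 − 514.3692| = CHF 15.88 per share

CHF 15.88 per share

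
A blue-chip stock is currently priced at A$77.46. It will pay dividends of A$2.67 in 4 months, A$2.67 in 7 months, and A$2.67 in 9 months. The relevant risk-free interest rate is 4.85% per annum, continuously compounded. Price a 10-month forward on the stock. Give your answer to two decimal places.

A$72.54

PV(dividends) I = 2.67·e^(−0.0485·4/12) + 2.67·e^(−0.0485·7/12) + 2.67·e^(−0.0485·9/12)
I = 2.6272 + 2.5955 + 2.5746 = 7.7973
F = (S − I)·e^(rT) = (77.46 − 7.7973) · e^(0.0485·10/12)
= 69.6627 · e^0.040417 = 69.6627 × 1.041245 = A$72.54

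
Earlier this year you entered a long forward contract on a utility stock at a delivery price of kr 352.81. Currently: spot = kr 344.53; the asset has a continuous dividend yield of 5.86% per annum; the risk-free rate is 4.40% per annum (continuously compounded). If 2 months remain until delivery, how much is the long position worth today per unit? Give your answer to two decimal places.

-kr 9.05

Current fair forward for the remaining 2 months: F = S·e^((r − q)·T), (r − q) = 0.0440 − 0.0586 = -0.0146
F = 344.53 · e^(-0.0146 × 2/12) = 344.53 × 0.997570 = 343.6928
Value of long forward = (F − K)·e^(−rT) = (343.6928 − 352.81) · e^(−0.0440·2/12)
= -9.1172 × 0.992693 = -9.05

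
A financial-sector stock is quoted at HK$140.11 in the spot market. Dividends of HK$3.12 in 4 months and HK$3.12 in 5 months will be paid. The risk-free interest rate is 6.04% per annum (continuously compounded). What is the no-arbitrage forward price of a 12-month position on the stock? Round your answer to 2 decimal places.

HK$142.35

PV(dividends) I = 3.12·e^(−0.0604·4/12) + 3.12·e^(−0.0604·5/12)
I = 3.0578 + 3.0425 = 6.1003
F = (S − I)·e^(rT) = (140.11 − 6.1003) · e^(0.0604·12/12)
= 134.0097 · e^0.060400 = 134.0097 × 1.062261 = HK$142.35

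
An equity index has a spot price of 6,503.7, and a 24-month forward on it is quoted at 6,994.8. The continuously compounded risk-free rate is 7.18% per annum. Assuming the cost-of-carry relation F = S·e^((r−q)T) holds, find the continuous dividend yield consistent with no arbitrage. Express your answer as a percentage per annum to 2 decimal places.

3.54%

From F = S·e^((r−q)T): (r − q) = ln(F/S)/T
ln(6994.8/6503.7) = ln(1.075511) = 0.072796
(r − q) = 0.072796 / (24/12) = 0.036398
q = r − ln(F/S)/T = 0.0718 − 0.036398 = 0.035402
q = 3.54%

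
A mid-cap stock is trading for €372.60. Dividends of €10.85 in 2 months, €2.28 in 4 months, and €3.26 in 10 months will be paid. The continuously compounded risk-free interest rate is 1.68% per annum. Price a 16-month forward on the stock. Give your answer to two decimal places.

PV(dividends) I = 10.85·e^(−0.0168·2/12) + 2.28·e^(−0.0168·4/12) + 3.26·e^(−0.0168·10/12)
I = 10.8197 + 2.2673 + 3.2147 = 16.3017
F = (S − I)·e^(rT) = (372.60 − 16.3017) · e^(0.0168·16/12)
= 356.2983 · e^0.022400 = 356.2983 × 1.022653 = €364.37

€364.37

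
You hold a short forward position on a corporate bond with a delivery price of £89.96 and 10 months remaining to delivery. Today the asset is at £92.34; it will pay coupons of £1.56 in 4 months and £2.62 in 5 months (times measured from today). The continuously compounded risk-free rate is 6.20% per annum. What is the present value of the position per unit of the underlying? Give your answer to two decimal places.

PV(remaining coupons) I = 1.56·e^(−0.0620·4/12) + 2.62·e^(−0.0620·5/12) = 4.0813
Current forward F = (S − I)·e^(rT) = (92.34 − 4.0813)·e^(0.0620·10/12) = 88.2587 × 1.053025 = 92.9386
Value (long) = (F − K)·e^(−rT) = (92.9386 − 89.96) × 0.949645 = 2.8286
Short position value = −(long value) = -£2.83

-£2.83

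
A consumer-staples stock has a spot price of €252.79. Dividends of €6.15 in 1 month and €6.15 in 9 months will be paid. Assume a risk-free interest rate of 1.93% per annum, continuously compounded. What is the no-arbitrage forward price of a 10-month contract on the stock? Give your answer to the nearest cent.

€244.49

PV(dividends) I = 6.15·e^(−0.0193·1/12) + 6.15·e^(−0.0193·9/12)
I = 6.1401 + 6.0616 = 12.2017
F = (S − I)·e^(rT) = (252.79 − 12.2017) · e^(0.0193·10/12)
= 240.5883 · e^0.016083 = 240.5883 × 1.016213 = €244.49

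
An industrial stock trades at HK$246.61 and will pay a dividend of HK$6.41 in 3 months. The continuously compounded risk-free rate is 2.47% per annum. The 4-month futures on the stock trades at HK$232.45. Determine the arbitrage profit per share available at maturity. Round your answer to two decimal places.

HK$9.78 per share

PV(dividends) I = 6.41·e^(−0.0247·3/12) = 6.3705
Fair futures F* = (S − I)·e^(rT) = (246.61 − 6.3705)·e^0.008233 = 240.2395 × 1.008267 = 242.2256
Market HK$232.45 < fair 242.2256: forward underpriced → reverse cash-and-carry (short the stock, invest proceeds at r, pay the dividends, go long the forward).
Profit at T = |F_mkt − F*| = |232.45 − 242.2256| = HK$9.78 per share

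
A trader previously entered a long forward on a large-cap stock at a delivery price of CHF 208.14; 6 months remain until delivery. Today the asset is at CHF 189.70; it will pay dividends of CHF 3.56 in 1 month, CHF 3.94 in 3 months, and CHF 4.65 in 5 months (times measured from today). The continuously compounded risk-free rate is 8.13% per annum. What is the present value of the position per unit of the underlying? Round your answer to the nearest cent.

PV(remaining dividends) I = 3.56·e^(−0.0813·1/12) + 3.94·e^(−0.0813·3/12) + 4.65·e^(−0.0813·5/12) = 11.8918
Current forward F = (S − I)·e^(rT) = (189.70 − 11.8918)·e^(0.0813·6/12) = 177.8082 × 1.041488 = 185.1851
Value (long) = (F − K)·e^(−rT) = (185.1851 − 208.14) × 0.960165 = -22.0405
Value = -CHF 22.04

-CHF 22.04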